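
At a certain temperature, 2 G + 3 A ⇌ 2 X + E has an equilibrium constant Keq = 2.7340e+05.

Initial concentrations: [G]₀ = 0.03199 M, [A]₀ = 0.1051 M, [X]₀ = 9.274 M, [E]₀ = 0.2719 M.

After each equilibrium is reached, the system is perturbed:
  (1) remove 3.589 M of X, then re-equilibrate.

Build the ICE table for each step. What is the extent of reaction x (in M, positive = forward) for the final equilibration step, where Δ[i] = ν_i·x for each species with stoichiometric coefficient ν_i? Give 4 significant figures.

x = 0.009875 M

Q₀ = 1.9684e+07 vs Keq = 2.7340e+05 ⇒ Q>K, reverse
Step 1:
                   G          A          X          E
  Initial    0.03199     0.1051      9.274     0.2719
  Change     0.06385    0.09578   -0.06385   -0.03193
  Equil      0.09584     0.2009       9.21       0.24
  solve Keq expr → x = -0.03193; check Q = 2.7340e+05
Then remove 3.589 M of X.
Step 2:
                   G          A          X          E
  Initial    0.09584     0.2009      5.621       0.24
  Change    -0.01975   -0.02963    0.01975   0.009875
  Equil      0.07609     0.1713      5.641     0.2498
  solve Keq expr → x = 0.009875; check Q = 2.7340e+05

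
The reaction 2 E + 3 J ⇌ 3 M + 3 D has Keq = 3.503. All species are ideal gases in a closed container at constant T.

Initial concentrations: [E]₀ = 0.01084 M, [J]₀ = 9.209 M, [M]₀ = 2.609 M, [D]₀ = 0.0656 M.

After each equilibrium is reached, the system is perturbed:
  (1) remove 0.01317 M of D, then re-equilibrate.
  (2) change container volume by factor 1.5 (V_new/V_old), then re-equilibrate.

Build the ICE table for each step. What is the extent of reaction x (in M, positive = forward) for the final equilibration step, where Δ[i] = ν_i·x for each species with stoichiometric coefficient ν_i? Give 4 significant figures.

Q₀ = 0.05463 vs Keq = 3.503 ⇒ Q<K, forward
Step 1:
                    E           J           M           D
  Initial     0.01084       9.209       2.609      0.0656
  Change    -0.009028    -0.01354     0.01354     0.01354
  Equil      0.001812       9.195       2.623     0.07914
  solve Keq expr → x = 0.004514; check Q = 3.503
Then remove 0.01317 M of D.
Step 2:
                    E           J           M           D
  Initial    0.001812       9.195       2.623     0.06597
  Change  -4.1279e-04 -6.1918e-04  6.1918e-04  6.1918e-04
  Equil      0.001399       9.195       2.623     0.06659
  solve Keq expr → x = 2.0639e-04; check Q = 3.503
Then change container volume by factor 1.5 (V_new/V_old).
Step 3:
                    E           J           M           D
  Initial  9.3269e-04        6.13       1.749     0.04439
  Change  -1.6458e-04 -2.4687e-04  2.4687e-04  2.4687e-04
  Equil    7.6811e-04        6.13       1.749     0.04464
  solve Keq expr → x = 8.2291e-05; check Q = 3.503

x = 8.2291e-05 M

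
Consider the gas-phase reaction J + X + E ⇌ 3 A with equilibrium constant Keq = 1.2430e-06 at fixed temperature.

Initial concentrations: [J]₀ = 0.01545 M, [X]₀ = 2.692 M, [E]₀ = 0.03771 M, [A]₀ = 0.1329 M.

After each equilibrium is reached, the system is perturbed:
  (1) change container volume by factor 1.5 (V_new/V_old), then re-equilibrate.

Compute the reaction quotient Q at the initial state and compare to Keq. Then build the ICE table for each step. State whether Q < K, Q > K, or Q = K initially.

Q₀ = 1.497; Q > K (proceeds reverse)

Q₀ = 1.497 vs Keq = 1.2430e-06 ⇒ Q>K, reverse
Step 1:
                  J         X         E         A
  init      0.01545     2.692   0.03771    0.1329
  Δ         0.04346   0.04346   0.04346   -0.1304
  eq        0.05891     2.735   0.08117  0.002533
  solve Keq expr → x = -0.04346; check Q = 1.2430e-06
Then change container volume by factor 1.5 (V_new/V_old).
Step 2:
                  J         X         E         A
  init      0.03927     1.824   0.05411  0.001689
  Δ               0         0         0         0
  eq        0.03927     1.824   0.05411  0.001689
  solve Keq expr → x = 0; check Q = 1.2430e-06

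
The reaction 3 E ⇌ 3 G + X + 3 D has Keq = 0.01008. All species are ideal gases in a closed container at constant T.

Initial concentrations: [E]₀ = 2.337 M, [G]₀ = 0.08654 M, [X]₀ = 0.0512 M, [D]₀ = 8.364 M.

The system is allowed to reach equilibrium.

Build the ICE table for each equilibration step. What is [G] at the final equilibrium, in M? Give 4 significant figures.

Q₀ = 0.001521 vs Keq = 0.01008 ⇒ Q<K, forward
Step 1:
                    E           G           X           D
  Initial       2.337     0.08654      0.0512       8.364
  Change     -0.05565     0.05565     0.01855     0.05565
  Equil         2.281      0.1422     0.06975        8.42
  solve Keq expr → x = 0.01855; check Q = 0.01008

[G]_eq = 0.1422 M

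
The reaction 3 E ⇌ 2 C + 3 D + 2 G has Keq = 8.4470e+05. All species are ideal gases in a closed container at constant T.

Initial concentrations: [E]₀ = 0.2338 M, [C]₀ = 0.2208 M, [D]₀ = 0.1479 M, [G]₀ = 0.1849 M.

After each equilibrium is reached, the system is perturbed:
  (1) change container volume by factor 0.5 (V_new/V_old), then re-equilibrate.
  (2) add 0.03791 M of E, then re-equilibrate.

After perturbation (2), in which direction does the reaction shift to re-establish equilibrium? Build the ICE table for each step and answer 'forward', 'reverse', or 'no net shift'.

Q₀ = 4.2193e-04 vs Keq = 8.4470e+05 ⇒ Q<K, forward
Step 1:
                   E          C          D          G
  init        0.2338     0.2208     0.1479     0.1849
  Δ          -0.2328     0.1552     0.2328     0.1552
  eq        0.001022      0.376     0.3807     0.3401
  solve Keq expr → x = 0.07759; check Q = 8.4470e+05
Then change container volume by factor 0.5 (V_new/V_old).
Step 2:
                   E          C          D          G
  init      0.002044      0.752     0.7614     0.6802
  Δ         0.003067  -0.002044  -0.003067  -0.002044
  eq        0.005111     0.7499     0.7583     0.6781
  solve Keq expr → x = -0.001022; check Q = 8.4470e+05
Then add 0.03791 M of E.
Step 3:
                   E          C          D          G
  init       0.04302     0.7499     0.7583     0.6781
  Δ         -0.03741    0.02494    0.03741    0.02494
  eq        0.005615     0.7749     0.7957     0.7031
  solve Keq expr → x = 0.01247; check Q = 8.4470e+05

Direction: forward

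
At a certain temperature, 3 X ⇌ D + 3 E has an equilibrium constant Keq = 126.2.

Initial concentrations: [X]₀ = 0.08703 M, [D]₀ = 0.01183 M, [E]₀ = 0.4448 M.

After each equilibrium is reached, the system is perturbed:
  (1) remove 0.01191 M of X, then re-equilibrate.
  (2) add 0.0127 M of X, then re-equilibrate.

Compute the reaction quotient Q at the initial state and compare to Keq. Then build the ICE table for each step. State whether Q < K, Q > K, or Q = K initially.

Q₀ = 1.579 vs Keq = 126.2 ⇒ Q<K, forward
Step 1:
                   X          D          E
  I          0.08703    0.01183     0.4448
  C         -0.05586    0.01862    0.05586
  E          0.03117    0.03045     0.5007
  solve Keq expr → x = 0.01862; check Q = 126.2
Then remove 0.01191 M of X.
Step 2:
                   X          D          E
  I          0.01926    0.03045     0.5007
  C          0.01011   -0.00337   -0.01011
  E          0.02937    0.02708     0.4906
  solve Keq expr → x = -0.00337; check Q = 126.2
Then add 0.0127 M of X.
Step 3:
                   X          D          E
  I          0.04207    0.02708     0.4906
  C         -0.01078   0.003594    0.01078
  E          0.03129    0.03067     0.5013
  solve Keq expr → x = 0.003594; check Q = 126.2

Q₀ = 1.579; Q < K (proceeds forward)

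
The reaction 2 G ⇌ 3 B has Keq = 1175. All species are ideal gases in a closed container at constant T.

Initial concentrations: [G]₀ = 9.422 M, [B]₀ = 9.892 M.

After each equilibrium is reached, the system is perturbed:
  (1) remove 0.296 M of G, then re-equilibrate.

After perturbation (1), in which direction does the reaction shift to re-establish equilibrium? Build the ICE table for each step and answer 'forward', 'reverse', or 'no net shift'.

Q₀ = 10.9 vs Keq = 1175 ⇒ Q<K, forward
Step 1:
                    G           B
  init          9.422       9.892
  Δ            -6.796       10.19
  eq            2.626       20.09
  solve Keq expr → x = 3.398; check Q = 1175
Then remove 0.296 M of G.
Step 2:
                    G           B
  init           2.33       20.09
  Δ            0.2289     -0.3434
  eq            2.559       19.74
  solve Keq expr → x = -0.1145; check Q = 1175

Direction: reverse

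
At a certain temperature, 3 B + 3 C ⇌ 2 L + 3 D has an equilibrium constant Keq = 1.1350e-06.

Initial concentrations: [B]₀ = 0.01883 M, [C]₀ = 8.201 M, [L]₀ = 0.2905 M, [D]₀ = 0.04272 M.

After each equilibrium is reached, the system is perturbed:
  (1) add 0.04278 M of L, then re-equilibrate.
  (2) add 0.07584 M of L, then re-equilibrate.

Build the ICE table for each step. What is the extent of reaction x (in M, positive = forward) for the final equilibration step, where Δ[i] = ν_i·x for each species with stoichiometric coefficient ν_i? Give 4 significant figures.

Q₀ = 0.001787 vs Keq = 1.1350e-06 ⇒ Q>K, reverse
Step 1:
                  B         C         L         D
  Initial   0.01883     8.201    0.2905   0.04272
  Change     0.0322    0.0322  -0.02147   -0.0322
  Equil     0.05103     8.233     0.269   0.01052
  solve Keq expr → x = -0.01073; check Q = 1.1350e-06
Then add 0.04278 M of L.
Step 2:
                  B         C         L         D
  Initial   0.05103     8.233    0.3118   0.01052
  Change  8.1994e-04 8.1994e-04 -5.4663e-04 -8.1994e-04
  Equil     0.05185     8.234    0.3113  0.009697
  solve Keq expr → x = -2.7331e-04; check Q = 1.1350e-06
Then add 0.07584 M of L.
Step 3:
                  B         C         L         D
  Initial   0.05185     8.234    0.3871  0.009697
  Change   0.001119  0.001119 -7.4589e-04 -0.001119
  Equil     0.05297     8.235    0.3864  0.008578
  solve Keq expr → x = -3.7295e-04; check Q = 1.1350e-06

x = -3.7295e-04 M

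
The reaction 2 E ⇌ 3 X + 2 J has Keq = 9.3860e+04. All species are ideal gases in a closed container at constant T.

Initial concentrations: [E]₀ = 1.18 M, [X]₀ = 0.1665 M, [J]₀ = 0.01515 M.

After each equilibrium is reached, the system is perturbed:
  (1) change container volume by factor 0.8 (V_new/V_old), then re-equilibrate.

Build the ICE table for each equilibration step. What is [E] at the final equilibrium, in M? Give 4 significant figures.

Q₀ = 7.6086e-07 vs Keq = 9.3860e+04 ⇒ Q<K, forward
Step 1:
                   E          X          J
  init          1.18     0.1665    0.01515
  Δ            -1.17      1.755       1.17
  eq          0.0103      1.921      1.185
  solve Keq expr → x = 0.5849; check Q = 9.3860e+04
Then change container volume by factor 0.8 (V_new/V_old).
Step 2:
                   E          X          J
  init       0.01287      2.401      1.481
  Δ         0.004973   -0.00746  -0.004973
  eq         0.01785      2.394      1.476
  solve Keq expr → x = -0.002487; check Q = 9.3860e+04

[E]_eq = 0.01785 M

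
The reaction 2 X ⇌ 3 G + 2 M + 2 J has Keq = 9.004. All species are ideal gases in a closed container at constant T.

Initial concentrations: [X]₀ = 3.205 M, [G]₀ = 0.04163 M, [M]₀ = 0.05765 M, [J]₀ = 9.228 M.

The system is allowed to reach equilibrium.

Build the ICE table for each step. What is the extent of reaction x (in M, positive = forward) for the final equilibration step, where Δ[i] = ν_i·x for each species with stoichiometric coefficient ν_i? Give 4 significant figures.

Q₀ = 1.9878e-06 vs Keq = 9.004 ⇒ Q<K, forward
Step 1:
                    X           G           M           J
  Initial       3.205     0.04163     0.05765       9.228
  Change      -0.6666      0.9999      0.6666      0.6666
  Equil         2.538       1.042      0.7242       9.895
  solve Keq expr → x = 0.3333; check Q = 9.004

x = 0.3333 M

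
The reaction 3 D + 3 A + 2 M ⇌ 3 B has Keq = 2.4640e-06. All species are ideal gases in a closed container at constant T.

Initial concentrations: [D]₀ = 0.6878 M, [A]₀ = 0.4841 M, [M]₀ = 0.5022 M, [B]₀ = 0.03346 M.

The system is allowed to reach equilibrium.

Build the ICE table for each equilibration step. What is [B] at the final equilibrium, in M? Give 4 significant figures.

[B]_eq = 0.003235 M

Q₀ = 0.004024 vs Keq = 2.4640e-06 ⇒ Q>K, reverse
Step 1:
                    D           A           M           B
  Initial      0.6878      0.4841      0.5022     0.03346
  Change      0.03022     0.03022     0.02015    -0.03022
  Equil         0.718      0.5143      0.5223    0.003235
  solve Keq expr → x = -0.01007; check Q = 2.4640e-06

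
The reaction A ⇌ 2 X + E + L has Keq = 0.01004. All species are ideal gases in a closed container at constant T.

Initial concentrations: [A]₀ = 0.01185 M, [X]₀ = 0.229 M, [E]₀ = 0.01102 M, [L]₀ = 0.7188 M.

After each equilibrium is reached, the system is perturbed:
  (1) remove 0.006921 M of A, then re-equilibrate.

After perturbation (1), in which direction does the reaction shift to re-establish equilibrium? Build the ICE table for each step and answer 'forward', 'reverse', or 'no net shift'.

Direction: reverse

Q₀ = 0.03505 vs Keq = 0.01004 ⇒ Q>K, reverse
Step 1:
                   A          X          E          L
  Initial    0.01185      0.229    0.01102     0.7188
  Change    0.005772   -0.01154  -0.005772  -0.005772
  Equil      0.01762     0.2175   0.005248      0.713
  solve Keq expr → x = -0.005772; check Q = 0.01004
Then remove 0.006921 M of A.
Step 2:
                   A          X          E          L
  Initial     0.0107     0.2175   0.005248      0.713
  Change    0.001503  -0.003006  -0.001503  -0.001503
  Equil       0.0122     0.2144   0.003745     0.7115
  solve Keq expr → x = -0.001503; check Q = 0.01004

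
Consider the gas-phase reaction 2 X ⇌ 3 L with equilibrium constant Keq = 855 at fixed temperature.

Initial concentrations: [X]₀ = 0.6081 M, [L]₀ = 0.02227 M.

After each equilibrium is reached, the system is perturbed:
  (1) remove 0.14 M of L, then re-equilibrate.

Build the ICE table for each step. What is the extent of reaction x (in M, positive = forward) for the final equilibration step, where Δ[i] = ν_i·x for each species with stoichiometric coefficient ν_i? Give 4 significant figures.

Q₀ = 2.9868e-05 vs Keq = 855 ⇒ Q<K, forward
Step 1:
                    X           L
  I            0.6081     0.02227
  C           -0.5793       0.869
  E           0.02878      0.8913
  solve Keq expr → x = 0.2897; check Q = 855
Then remove 0.14 M of L.
Step 2:
                    X           L
  I           0.02878      0.7513
  C         -0.006098    0.009148
  E           0.02268      0.7604
  solve Keq expr → x = 0.003049; check Q = 855

x = 0.003049 M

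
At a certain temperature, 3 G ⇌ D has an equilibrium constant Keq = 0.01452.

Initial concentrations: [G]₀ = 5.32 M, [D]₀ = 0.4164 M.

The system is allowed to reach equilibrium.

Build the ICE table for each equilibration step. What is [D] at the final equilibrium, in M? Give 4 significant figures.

Q₀ = 0.002766 vs Keq = 0.01452 ⇒ Q<K, forward
Step 1:
                   G          D
  Initial       5.32     0.4164
  Change      -1.392     0.4639
  Equil        3.928     0.8803
  solve Keq expr → x = 0.4639; check Q = 0.01452

[D]_eq = 0.8803 M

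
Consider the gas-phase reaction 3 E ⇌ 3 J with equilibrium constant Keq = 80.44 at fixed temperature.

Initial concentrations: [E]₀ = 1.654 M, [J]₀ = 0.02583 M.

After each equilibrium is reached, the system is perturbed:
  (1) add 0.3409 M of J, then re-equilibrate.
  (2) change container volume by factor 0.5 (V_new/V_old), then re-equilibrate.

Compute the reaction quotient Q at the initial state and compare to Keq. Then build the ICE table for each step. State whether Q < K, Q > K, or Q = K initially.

Q₀ = 3.8086e-06; Q < K (proceeds forward)

Q₀ = 3.8086e-06 vs Keq = 80.44 ⇒ Q<K, forward
Step 1:
                    E           J
  Initial       1.654     0.02583
  Change       -1.338       1.338
  Equil         0.316       1.364
  solve Keq expr → x = 0.446; check Q = 80.44
Then add 0.3409 M of J.
Step 2:
                    E           J
  Initial       0.316       1.705
  Change      0.06412    -0.06412
  Equil        0.3801       1.641
  solve Keq expr → x = -0.02137; check Q = 80.44
Then change container volume by factor 0.5 (V_new/V_old).
Step 3:
                    E           J
  Initial      0.7601       3.281
  Change            0           0
  Equil        0.7601       3.281
  solve Keq expr → x = 0; check Q = 80.44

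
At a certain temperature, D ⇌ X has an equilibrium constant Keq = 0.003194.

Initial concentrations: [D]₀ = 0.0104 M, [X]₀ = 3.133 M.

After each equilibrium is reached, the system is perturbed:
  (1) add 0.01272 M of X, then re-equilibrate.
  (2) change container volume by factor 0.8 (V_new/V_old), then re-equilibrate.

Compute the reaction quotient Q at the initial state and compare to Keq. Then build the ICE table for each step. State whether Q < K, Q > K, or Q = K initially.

Q₀ = 301.2; Q > K (proceeds reverse)

Q₀ = 301.2 vs Keq = 0.003194 ⇒ Q>K, reverse
Step 1:
                   D          X
  Initial     0.0104      3.133
  Change       3.123     -3.123
  Equil        3.133    0.01001
  solve Keq expr → x = -3.123; check Q = 0.003194
Then add 0.01272 M of X.
Step 2:
                   D          X
  Initial      3.133    0.02273
  Change     0.01268   -0.01268
  Equil        3.146    0.01005
  solve Keq expr → x = -0.01268; check Q = 0.003194
Then change container volume by factor 0.8 (V_new/V_old).
Step 3:
                   D          X
  Initial      3.933    0.01256
  Change           0          0
  Equil        3.933    0.01256
  solve Keq expr → x = 0; check Q = 0.003194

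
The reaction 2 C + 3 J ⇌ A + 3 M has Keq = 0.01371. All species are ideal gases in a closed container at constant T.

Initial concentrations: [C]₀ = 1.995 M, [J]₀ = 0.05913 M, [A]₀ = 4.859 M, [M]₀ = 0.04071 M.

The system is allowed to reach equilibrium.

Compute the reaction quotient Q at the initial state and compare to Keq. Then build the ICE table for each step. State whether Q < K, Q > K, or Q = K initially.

Q₀ = 0.3984; Q > K (proceeds reverse)

Q₀ = 0.3984 vs Keq = 0.01371 ⇒ Q>K, reverse
Step 1:
                    C           J           A           M
  Initial       1.995     0.05913       4.859     0.04071
  Change      0.01491     0.02236   -0.007454    -0.02236
  Equil          2.01     0.08149       4.852     0.01835
  solve Keq expr → x = -0.007454; check Q = 0.01371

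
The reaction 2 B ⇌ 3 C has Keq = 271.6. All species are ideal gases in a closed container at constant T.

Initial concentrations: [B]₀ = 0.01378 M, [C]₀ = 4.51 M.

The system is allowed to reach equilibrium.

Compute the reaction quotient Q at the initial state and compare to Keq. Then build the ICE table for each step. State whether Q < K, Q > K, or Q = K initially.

Q₀ = 4.8309e+05 vs Keq = 271.6 ⇒ Q>K, reverse
Step 1:
                  B         C
  init      0.01378      4.51
  Δ          0.4436   -0.6654
  eq         0.4574     3.845
  solve Keq expr → x = -0.2218; check Q = 271.6

Q₀ = 4.8309e+05; Q > K (proceeds reverse)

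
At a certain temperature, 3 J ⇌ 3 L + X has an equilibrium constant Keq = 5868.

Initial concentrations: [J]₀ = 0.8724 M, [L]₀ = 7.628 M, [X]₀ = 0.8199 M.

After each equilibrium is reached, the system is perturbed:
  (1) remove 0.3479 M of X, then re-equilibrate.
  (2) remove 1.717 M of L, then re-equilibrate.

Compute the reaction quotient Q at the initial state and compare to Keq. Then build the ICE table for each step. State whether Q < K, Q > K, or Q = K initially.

Q₀ = 548.1 vs Keq = 5868 ⇒ Q<K, forward
Step 1:
                  J         L         X
  init       0.8724     7.628    0.8199
  Δ         -0.4311    0.4311    0.1437
  eq         0.4413     8.059    0.9636
  solve Keq expr → x = 0.1437; check Q = 5868
Then remove 0.3479 M of X.
Step 2:
                  J         L         X
  init       0.4413     8.059    0.6157
  Δ        -0.05487   0.05487   0.01829
  eq         0.3865     8.114     0.634
  solve Keq expr → x = 0.01829; check Q = 5868
Then remove 1.717 M of L.
Step 3:
                  J         L         X
  init       0.3865     6.397     0.634
  Δ        -0.07428   0.07428   0.02476
  eq         0.3122     6.471    0.6587
  solve Keq expr → x = 0.02476; check Q = 5868

Q₀ = 548.1; Q < K (proceeds forward)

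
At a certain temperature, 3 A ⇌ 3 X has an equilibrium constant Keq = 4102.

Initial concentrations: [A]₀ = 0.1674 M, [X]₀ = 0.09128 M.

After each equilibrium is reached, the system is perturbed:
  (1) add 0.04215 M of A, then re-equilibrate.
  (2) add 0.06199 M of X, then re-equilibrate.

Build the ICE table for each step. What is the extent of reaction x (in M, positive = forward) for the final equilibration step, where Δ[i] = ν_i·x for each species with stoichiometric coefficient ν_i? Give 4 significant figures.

x = -0.001215 M

Q₀ = 0.1621 vs Keq = 4102 ⇒ Q<K, forward
Step 1:
                    A           X
  init         0.1674     0.09128
  Δ           -0.1522      0.1522
  eq          0.01521      0.2435
  solve Keq expr → x = 0.05073; check Q = 4102
Then add 0.04215 M of A.
Step 2:
                    A           X
  init        0.05736      0.2435
  Δ          -0.03967     0.03967
  eq          0.01769      0.2831
  solve Keq expr → x = 0.01322; check Q = 4102
Then add 0.06199 M of X.
Step 3:
                    A           X
  init        0.01769      0.3451
  Δ          0.003645   -0.003645
  eq          0.02133      0.3415
  solve Keq expr → x = -0.001215; check Q = 4102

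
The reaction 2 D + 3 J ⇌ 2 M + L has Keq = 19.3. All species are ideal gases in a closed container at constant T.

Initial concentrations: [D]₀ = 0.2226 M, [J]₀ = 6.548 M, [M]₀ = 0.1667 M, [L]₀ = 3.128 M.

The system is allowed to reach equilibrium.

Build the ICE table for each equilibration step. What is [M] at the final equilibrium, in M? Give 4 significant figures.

Q₀ = 0.006248 vs Keq = 19.3 ⇒ Q<K, forward
Step 1:
                  D         J         M         L
  Initial    0.2226     6.548    0.1667     3.128
  Change    -0.2126   -0.3189    0.2126    0.1063
  Equil    0.009988     6.229    0.3793     3.234
  solve Keq expr → x = 0.1063; check Q = 19.3

[M]_eq = 0.3793 M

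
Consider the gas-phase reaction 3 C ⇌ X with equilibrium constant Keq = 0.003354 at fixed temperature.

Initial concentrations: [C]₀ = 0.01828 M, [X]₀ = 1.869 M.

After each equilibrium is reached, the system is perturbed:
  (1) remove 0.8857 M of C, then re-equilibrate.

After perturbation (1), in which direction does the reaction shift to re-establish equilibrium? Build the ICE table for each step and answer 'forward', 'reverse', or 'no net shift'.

Direction: reverse

Q₀ = 3.0597e+05 vs Keq = 0.003354 ⇒ Q>K, reverse
Step 1:
                  C         X
  Initial   0.01828     1.869
  Change       4.61    -1.537
  Equil       4.628    0.3324
  solve Keq expr → x = -1.537; check Q = 0.003354
Then remove 0.8857 M of C.
Step 2:
                  C         X
  Initial     3.742    0.3324
  Change     0.3219   -0.1073
  Equil       4.064    0.2251
  solve Keq expr → x = -0.1073; check Q = 0.003354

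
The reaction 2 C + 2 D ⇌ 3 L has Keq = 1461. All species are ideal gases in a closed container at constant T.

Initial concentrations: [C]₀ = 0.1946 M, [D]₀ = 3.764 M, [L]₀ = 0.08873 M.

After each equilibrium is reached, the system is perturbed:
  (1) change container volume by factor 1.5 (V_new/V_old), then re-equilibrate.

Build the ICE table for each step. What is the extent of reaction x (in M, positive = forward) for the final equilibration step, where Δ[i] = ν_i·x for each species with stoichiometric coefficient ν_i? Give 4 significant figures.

Q₀ = 0.001302 vs Keq = 1461 ⇒ Q<K, forward
Step 1:
                  C         D         L
  init       0.1946     3.764   0.08873
  Δ         -0.1929   -0.1929    0.2893
  eq       0.001703     3.571    0.3781
  solve Keq expr → x = 0.09645; check Q = 1461
Then change container volume by factor 1.5 (V_new/V_old).
Step 2:
                  C         D         L
  init     0.001135     2.381    0.2521
  Δ       2.5190e-04 2.5190e-04 -3.7785e-04
  eq       0.001387     2.381    0.2517
  solve Keq expr → x = -1.2595e-04; check Q = 1461

x = -1.2595e-04 M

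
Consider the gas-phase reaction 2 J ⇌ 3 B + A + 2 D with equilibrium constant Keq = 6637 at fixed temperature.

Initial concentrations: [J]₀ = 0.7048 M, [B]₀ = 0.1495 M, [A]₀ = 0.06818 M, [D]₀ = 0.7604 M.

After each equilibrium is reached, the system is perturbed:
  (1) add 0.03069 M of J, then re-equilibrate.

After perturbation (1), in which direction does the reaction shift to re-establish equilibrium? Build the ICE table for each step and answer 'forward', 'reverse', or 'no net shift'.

Direction: forward

Q₀ = 2.6518e-04 vs Keq = 6637 ⇒ Q<K, forward
Step 1:
                  J         B         A         D
  Initial    0.7048    0.1495   0.06818    0.7604
  Change      -0.69     1.035     0.345      0.69
  Equil     0.01475     1.185    0.4132      1.45
  solve Keq expr → x = 0.345; check Q = 6637
Then add 0.03069 M of J.
Step 2:
                  J         B         A         D
  Initial   0.04544     1.185    0.4132      1.45
  Change   -0.02927    0.0439   0.01463   0.02927
  Equil     0.01618     1.228    0.4278      1.48
  solve Keq expr → x = 0.01463; check Q = 6637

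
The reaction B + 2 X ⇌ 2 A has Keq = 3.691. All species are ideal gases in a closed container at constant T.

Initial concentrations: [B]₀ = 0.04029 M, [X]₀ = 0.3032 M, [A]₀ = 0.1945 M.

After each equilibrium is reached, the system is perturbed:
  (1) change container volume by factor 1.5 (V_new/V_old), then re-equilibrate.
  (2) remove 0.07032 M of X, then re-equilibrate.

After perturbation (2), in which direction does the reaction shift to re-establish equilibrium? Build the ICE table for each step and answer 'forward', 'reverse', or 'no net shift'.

Direction: reverse

Q₀ = 10.21 vs Keq = 3.691 ⇒ Q>K, reverse
Step 1:
                    B           X           A
  Initial     0.04029      0.3032      0.1945
  Change      0.01827     0.03654    -0.03654
  Equil       0.05856      0.3397       0.158
  solve Keq expr → x = -0.01827; check Q = 3.691
Then change container volume by factor 1.5 (V_new/V_old).
Step 2:
                    B           X           A
  Initial     0.03904      0.2265      0.1053
  Change     0.004988    0.009975   -0.009975
  Equil       0.04403      0.2365     0.09533
  solve Keq expr → x = -0.004988; check Q = 3.691
Then remove 0.07032 M of X.
Step 3:
                    B           X           A
  Initial     0.04403      0.1662     0.09533
  Change     0.007864     0.01573    -0.01573
  Equil       0.05189      0.1819      0.0796
  solve Keq expr → x = -0.007864; check Q = 3.691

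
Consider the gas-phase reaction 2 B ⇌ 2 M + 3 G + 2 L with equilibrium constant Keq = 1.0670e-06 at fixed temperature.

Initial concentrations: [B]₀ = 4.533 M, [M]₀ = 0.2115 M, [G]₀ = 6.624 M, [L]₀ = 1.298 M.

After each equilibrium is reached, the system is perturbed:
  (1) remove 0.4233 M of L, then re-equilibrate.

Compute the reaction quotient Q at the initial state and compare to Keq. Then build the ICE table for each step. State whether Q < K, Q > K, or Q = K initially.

Q₀ = 1.066 vs Keq = 1.0670e-06 ⇒ Q>K, reverse
Step 1:
                  B         M         G         L
  I           4.533    0.2115     6.624     1.298
  C          0.2112   -0.2112   -0.3168   -0.2112
  E           4.744 2.8468e-04     6.307     1.087
  solve Keq expr → x = -0.1056; check Q = 1.0670e-06
Then remove 0.4233 M of L.
Step 2:
                  B         M         G         L
  I           4.744 2.8468e-04     6.307    0.6635
  C       -1.8145e-04 1.8145e-04 2.7217e-04 1.8145e-04
  E           4.744 4.6612e-04     6.307    0.6637
  solve Keq expr → x = 9.0723e-05; check Q = 1.0670e-06

Q₀ = 1.066; Q > K (proceeds reverse)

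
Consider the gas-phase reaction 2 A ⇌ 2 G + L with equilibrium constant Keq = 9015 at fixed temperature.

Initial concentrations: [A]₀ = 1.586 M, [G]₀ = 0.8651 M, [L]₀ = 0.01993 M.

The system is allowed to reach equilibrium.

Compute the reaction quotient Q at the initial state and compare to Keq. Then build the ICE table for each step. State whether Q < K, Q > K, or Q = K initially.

Q₀ = 0.00593; Q < K (proceeds forward)

Q₀ = 0.00593 vs Keq = 9015 ⇒ Q<K, forward
Step 1:
                    A           G           L
  I             1.586      0.8651     0.01993
  C            -1.563       1.563      0.7816
  E            0.0229       2.428      0.8015
  solve Keq expr → x = 0.7816; check Q = 9015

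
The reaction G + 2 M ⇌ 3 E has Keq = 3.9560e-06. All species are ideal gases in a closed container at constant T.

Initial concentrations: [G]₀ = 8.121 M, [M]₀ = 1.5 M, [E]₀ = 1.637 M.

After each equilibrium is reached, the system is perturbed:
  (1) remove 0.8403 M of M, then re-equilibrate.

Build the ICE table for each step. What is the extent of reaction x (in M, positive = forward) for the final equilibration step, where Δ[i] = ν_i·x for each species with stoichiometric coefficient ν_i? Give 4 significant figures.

Q₀ = 0.2401 vs Keq = 3.9560e-06 ⇒ Q>K, reverse
Step 1:
                    G           M           E
  init          8.121         1.5       1.637
  Δ            0.5255       1.051      -1.576
  eq            8.646       2.551      0.0606
  solve Keq expr → x = -0.5255; check Q = 3.9560e-06
Then remove 0.8403 M of M.
Step 2:
                    G           M           E
  init          8.646       1.711      0.0606
  Δ          0.004665    0.009331      -0.014
  eq            8.651        1.72     0.04661
  solve Keq expr → x = -0.004665; check Q = 3.9560e-06

x = -0.004665 M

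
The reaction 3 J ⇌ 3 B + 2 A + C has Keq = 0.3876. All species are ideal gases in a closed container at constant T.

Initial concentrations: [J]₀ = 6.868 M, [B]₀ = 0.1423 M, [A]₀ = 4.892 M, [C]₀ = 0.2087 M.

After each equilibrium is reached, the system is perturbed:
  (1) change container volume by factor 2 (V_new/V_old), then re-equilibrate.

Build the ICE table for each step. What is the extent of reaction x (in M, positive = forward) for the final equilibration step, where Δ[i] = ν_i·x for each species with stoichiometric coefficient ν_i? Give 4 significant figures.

Q₀ = 4.4424e-05 vs Keq = 0.3876 ⇒ Q<K, forward
Step 1:
                  J         B         A         C
  Initial     6.868    0.1423     4.892    0.2087
  Change     -1.314     1.314    0.8759    0.4379
  Equil       5.554     1.456     5.768    0.6466
  solve Keq expr → x = 0.4379; check Q = 0.3876
Then change container volume by factor 2 (V_new/V_old).
Step 2:
                  J         B         A         C
  Initial     2.777     0.728     2.884    0.3233
  Change    -0.3565    0.3565    0.2377    0.1188
  Equil       2.421     1.085     3.122    0.4422
  solve Keq expr → x = 0.1188; check Q = 0.3876

x = 0.1188 M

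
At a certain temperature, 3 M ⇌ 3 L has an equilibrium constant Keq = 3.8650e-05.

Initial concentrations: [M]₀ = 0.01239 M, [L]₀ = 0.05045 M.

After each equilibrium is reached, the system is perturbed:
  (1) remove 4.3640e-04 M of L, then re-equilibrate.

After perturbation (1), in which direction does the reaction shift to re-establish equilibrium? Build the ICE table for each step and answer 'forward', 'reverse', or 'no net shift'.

Q₀ = 67.51 vs Keq = 3.8650e-05 ⇒ Q>K, reverse
Step 1:
                    M           L
  init        0.01239     0.05045
  Δ           0.04839    -0.04839
  eq          0.06078    0.002055
  solve Keq expr → x = -0.01613; check Q = 3.8650e-05
Then remove 4.3640e-04 M of L.
Step 2:
                    M           L
  init        0.06078    0.001619
  Δ       -4.2213e-04  4.2213e-04
  eq          0.06036    0.002041
  solve Keq expr → x = 1.4071e-04; check Q = 3.8650e-05

Direction: forward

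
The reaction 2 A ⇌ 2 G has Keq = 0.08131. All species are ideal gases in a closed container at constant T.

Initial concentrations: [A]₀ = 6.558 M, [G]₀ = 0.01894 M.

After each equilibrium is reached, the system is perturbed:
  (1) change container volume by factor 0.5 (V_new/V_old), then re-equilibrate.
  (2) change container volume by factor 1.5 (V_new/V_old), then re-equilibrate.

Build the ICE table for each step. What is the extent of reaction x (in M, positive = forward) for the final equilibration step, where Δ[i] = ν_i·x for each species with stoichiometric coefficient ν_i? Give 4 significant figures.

x = 0 M

Q₀ = 8.3410e-06 vs Keq = 0.08131 ⇒ Q<K, forward
Step 1:
                    A           G
  init          6.558     0.01894
  Δ             -1.44        1.44
  eq            5.118       1.459
  solve Keq expr → x = 0.7202; check Q = 0.08131
Then change container volume by factor 0.5 (V_new/V_old).
Step 2:
                    A           G
  init          10.24       2.919
  Δ                 0           0
  eq            10.24       2.919
  solve Keq expr → x = 0; check Q = 0.08131
Then change container volume by factor 1.5 (V_new/V_old).
Step 3:
                    A           G
  init          6.824       1.946
  Δ                 0           0
  eq            6.824       1.946
  solve Keq expr → x = 0; check Q = 0.08131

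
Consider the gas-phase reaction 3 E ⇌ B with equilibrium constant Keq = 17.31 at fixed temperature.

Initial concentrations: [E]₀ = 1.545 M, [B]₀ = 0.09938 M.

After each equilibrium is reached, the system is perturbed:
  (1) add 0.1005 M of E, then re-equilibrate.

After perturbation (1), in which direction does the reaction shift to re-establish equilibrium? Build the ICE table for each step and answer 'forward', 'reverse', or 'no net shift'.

Direction: forward

Q₀ = 0.02695 vs Keq = 17.31 ⇒ Q<K, forward
Step 1:
                    E           B
  I             1.545     0.09938
  C            -1.236       0.412
  E            0.3091      0.5113
  solve Keq expr → x = 0.412; check Q = 17.31
Then add 0.1005 M of E.
Step 2:
                    E           B
  I            0.4096      0.5113
  C          -0.09429     0.03143
  E            0.3153      0.5428
  solve Keq expr → x = 0.03143; check Q = 17.31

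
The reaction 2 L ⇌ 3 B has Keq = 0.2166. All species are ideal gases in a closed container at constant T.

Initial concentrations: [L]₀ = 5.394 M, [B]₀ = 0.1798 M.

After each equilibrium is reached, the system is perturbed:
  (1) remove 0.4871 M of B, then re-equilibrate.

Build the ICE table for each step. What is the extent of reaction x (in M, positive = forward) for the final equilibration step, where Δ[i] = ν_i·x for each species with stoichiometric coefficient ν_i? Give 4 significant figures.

Q₀ = 1.9978e-04 vs Keq = 0.2166 ⇒ Q<K, forward
Step 1:
                    L           B
  I             5.394      0.1798
  C           -0.9606       1.441
  E             4.433       1.621
  solve Keq expr → x = 0.4803; check Q = 0.2166
Then remove 0.4871 M of B.
Step 2:
                    L           B
  I             4.433       1.134
  C           -0.2789      0.4184
  E             4.154       1.552
  solve Keq expr → x = 0.1395; check Q = 0.2166

x = 0.1395 M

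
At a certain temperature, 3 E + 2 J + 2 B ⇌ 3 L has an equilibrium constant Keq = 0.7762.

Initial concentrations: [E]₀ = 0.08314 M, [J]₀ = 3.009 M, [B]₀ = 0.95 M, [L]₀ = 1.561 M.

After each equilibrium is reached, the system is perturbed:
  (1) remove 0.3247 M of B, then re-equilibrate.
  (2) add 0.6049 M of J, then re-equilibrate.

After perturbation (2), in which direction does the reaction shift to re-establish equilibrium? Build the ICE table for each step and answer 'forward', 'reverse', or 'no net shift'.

Q₀ = 810 vs Keq = 0.7762 ⇒ Q>K, reverse
Step 1:
                  E         J         B         L
  I         0.08314     3.009      0.95     1.561
  C          0.4116    0.2744    0.2744   -0.4116
  E          0.4947     3.283     1.224     1.149
  solve Keq expr → x = -0.1372; check Q = 0.7762
Then remove 0.3247 M of B.
Step 2:
                  E         J         B         L
  I          0.4947     3.283    0.8997     1.149
  C         0.06008   0.04006   0.04006  -0.06008
  E          0.5548     3.323    0.9397     1.089
  solve Keq expr → x = -0.02003; check Q = 0.7762
Then add 0.6049 M of J.
Step 3:
                  E         J         B         L
  I          0.5548     3.928    0.9397     1.089
  C        -0.03323  -0.02215  -0.02215   0.03323
  E          0.5216     3.906    0.9176     1.123
  solve Keq expr → x = 0.01108; check Q = 0.7762

Direction: forward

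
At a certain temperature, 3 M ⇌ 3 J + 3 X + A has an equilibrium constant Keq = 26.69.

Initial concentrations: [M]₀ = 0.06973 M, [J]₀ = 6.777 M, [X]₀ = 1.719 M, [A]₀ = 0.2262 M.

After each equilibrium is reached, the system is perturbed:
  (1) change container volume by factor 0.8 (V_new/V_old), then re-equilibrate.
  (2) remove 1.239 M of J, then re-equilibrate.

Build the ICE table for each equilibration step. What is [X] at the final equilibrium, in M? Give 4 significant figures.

[X]_eq = 1.374 M

Q₀ = 1.0548e+06 vs Keq = 26.69 ⇒ Q>K, reverse
Step 1:
                  M         J         X         A
  Initial   0.06973     6.777     1.719    0.2262
  Change     0.6037   -0.6037   -0.6037   -0.2012
  Equil      0.6734     6.173     1.115   0.02497
  solve Keq expr → x = -0.2012; check Q = 26.69
Then change container volume by factor 0.8 (V_new/V_old).
Step 2:
                  M         J         X         A
  Initial    0.8418     7.717     1.394   0.03121
  Change    0.04368  -0.04368  -0.04368  -0.01456
  Equil      0.8855     7.673      1.35   0.01665
  solve Keq expr → x = -0.01456; check Q = 26.69
Then remove 1.239 M of J.
Step 3:
                  M         J         X         A
  Initial    0.8855     6.434      1.35   0.01665
  Change   -0.02347   0.02347   0.02347  0.007824
  Equil       0.862     6.457     1.374   0.02448
  solve Keq expr → x = 0.007824; check Q = 26.69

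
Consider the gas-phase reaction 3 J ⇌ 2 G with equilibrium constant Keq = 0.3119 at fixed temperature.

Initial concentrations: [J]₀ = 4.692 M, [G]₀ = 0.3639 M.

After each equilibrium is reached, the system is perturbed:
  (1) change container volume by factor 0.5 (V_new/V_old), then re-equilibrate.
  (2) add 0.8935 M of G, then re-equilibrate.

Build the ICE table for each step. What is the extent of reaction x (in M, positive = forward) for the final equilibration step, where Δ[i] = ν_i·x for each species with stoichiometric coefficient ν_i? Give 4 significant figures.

x = -0.1258 M

Q₀ = 0.001282 vs Keq = 0.3119 ⇒ Q<K, forward
Step 1:
                   J          G
  I            4.692     0.3639
  C           -2.387      1.591
  E            2.305      1.955
  solve Keq expr → x = 0.7955; check Q = 0.3119
Then change container volume by factor 0.5 (V_new/V_old).
Step 2:
                   J          G
  I            4.611       3.91
  C          -0.6754     0.4503
  E            3.935       4.36
  solve Keq expr → x = 0.2251; check Q = 0.3119
Then add 0.8935 M of G.
Step 3:
                   J          G
  I            3.935      5.254
  C           0.3774    -0.2516
  E            4.313      5.002
  solve Keq expr → x = -0.1258; check Q = 0.3119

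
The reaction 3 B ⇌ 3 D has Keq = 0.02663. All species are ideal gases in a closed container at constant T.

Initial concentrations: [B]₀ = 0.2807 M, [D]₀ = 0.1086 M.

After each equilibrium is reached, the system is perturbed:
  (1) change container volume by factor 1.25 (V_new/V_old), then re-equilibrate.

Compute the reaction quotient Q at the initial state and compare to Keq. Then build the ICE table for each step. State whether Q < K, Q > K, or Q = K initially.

Q₀ = 0.05791; Q > K (proceeds reverse)

Q₀ = 0.05791 vs Keq = 0.02663 ⇒ Q>K, reverse
Step 1:
                    B           D
  init         0.2807      0.1086
  Δ           0.01908    -0.01908
  eq           0.2998     0.08952
  solve Keq expr → x = -0.00636; check Q = 0.02663
Then change container volume by factor 1.25 (V_new/V_old).
Step 2:
                    B           D
  init         0.2398     0.07162
  Δ                 0           0
  eq           0.2398     0.07162
  solve Keq expr → x = 0; check Q = 0.02663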